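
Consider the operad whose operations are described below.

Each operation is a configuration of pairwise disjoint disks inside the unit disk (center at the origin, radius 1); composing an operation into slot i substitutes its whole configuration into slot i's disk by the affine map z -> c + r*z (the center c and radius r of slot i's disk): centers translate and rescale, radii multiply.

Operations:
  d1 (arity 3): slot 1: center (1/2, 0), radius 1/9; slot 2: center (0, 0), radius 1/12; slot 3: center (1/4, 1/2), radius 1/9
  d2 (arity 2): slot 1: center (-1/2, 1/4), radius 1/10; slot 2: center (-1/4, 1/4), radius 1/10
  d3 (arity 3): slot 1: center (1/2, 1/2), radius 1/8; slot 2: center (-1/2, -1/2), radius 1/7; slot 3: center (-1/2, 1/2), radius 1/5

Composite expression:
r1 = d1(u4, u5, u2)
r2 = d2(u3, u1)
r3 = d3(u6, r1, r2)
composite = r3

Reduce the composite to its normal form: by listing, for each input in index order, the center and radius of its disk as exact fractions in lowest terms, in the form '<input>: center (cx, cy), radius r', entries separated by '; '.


Below d3, radii multiply path by path; the u-disk centers shift.
for u6, the 1-step affine chain lands on center (1/2, 1/2), radius 1/8
for u4, the 2-step affine chain lands on center (-3/7, -1/2), radius 1/63
for u5, the 2-step affine chain lands on center (-1/2, -1/2), radius 1/84
for u2, the 2-step affine chain lands on center (-13/28, -3/7), radius 1/63
for u3, the 2-step affine chain lands on center (-3/5, 11/20), radius 1/50
for u1, the 2-step affine chain lands on center (-11/20, 11/20), radius 1/50

u1: center (-11/20, 11/20), radius 1/50; u2: center (-13/28, -3/7), radius 1/63; u3: center (-3/5, 11/20), radius 1/50; u4: center (-3/7, -1/2), radius 1/63; u5: center (-1/2, -1/2), radius 1/84; u6: center (1/2, 1/2), radius 1/8


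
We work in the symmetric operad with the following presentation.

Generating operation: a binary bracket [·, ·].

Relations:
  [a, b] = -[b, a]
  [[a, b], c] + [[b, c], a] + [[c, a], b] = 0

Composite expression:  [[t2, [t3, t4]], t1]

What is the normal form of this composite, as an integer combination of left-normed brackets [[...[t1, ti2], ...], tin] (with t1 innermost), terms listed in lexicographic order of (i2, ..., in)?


Expand each bracket as ab - ba; the t1-initial words give the coefficients.
Composite bracket: [[t2, [t3, t4]], t1]
Full expansion: 8 signed words from ab - ba (2^3 = 8).
Only words starting with t1 matter:
  sign of t1t2t3t4 is -1, so it contributes -[[[t1, t2], t3], t4]
  sign of t1t2t4t3 is +1, so it contributes +[[[t1, t2], t4], t3]
  sign of t1t3t4t2 is +1, so it contributes +[[[t1, t3], t4], t2]
  sign of t1t4t3t2 is -1, so it contributes -[[[t1, t4], t3], t2]

-[[[t1, t2], t3], t4] + [[[t1, t2], t4], t3] + [[[t1, t3], t4], t2] - [[[t1, t4], t3], t2]


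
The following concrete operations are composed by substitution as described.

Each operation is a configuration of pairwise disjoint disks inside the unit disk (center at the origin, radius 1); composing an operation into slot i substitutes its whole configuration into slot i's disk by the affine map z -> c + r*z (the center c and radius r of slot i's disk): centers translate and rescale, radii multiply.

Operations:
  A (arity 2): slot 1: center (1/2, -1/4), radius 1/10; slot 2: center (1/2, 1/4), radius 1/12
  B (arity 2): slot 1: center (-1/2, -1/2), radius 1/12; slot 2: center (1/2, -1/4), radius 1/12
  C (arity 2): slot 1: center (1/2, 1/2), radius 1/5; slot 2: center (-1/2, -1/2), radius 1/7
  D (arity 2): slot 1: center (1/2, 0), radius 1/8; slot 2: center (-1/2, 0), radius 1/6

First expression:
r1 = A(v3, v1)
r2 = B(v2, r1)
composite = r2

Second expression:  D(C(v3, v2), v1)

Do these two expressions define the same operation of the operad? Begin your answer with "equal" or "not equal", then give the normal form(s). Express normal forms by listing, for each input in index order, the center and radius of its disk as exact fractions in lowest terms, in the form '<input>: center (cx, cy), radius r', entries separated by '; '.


not equal: they reduce to v1: center (13/24, -11/48), radius 1/144; v2: center (-1/2, -1/2), radius 1/12; v3: center (13/24, -13/48), radius 1/120 and v1: center (-1/2, 0), radius 1/6; v2: center (7/16, -1/16), radius 1/56; v3: center (9/16, 1/16), radius 1/40

The first composite normalizes to v1: center (13/24, -11/48), radius 1/144; v2: center (-1/2, -1/2), radius 1/12; v3: center (13/24, -13/48), radius 1/120
The second composite normalizes to v1: center (-1/2, 0), radius 1/6; v2: center (7/16, -1/16), radius 1/56; v3: center (9/16, 1/16), radius 1/40
Different reductions; not equal.


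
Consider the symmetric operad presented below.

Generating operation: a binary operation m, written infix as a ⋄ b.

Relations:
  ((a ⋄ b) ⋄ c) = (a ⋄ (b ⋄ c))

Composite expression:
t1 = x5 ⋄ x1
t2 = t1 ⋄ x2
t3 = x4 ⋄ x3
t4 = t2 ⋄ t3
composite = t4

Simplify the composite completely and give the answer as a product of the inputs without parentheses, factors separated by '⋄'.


x5 ⋄ x1 ⋄ x2 ⋄ x4 ⋄ x3

The m-tree's shape is irrelevant; the x-reading-order decides.
(x5 ⋄ x1) flattens to x5 ⋄ x1
((x5 ⋄ x1) ⋄ x2) flattens to x5 ⋄ x1 ⋄ x2
(x4 ⋄ x3) flattens to x4 ⋄ x3
(((x5 ⋄ x1) ⋄ x2) ⋄ (x4 ⋄ x3)) flattens to x5 ⋄ x1 ⋄ x2 ⋄ x4 ⋄ x3


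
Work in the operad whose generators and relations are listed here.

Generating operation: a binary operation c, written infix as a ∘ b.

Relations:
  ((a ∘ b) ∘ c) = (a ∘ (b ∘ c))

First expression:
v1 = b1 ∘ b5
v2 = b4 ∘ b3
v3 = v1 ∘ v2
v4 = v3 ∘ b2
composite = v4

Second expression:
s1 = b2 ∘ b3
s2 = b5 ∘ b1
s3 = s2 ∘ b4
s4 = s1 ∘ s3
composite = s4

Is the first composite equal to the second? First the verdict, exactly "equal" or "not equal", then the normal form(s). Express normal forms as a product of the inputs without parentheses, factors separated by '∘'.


not equal — first b1 ∘ b5 ∘ b4 ∘ b3 ∘ b2, second b2 ∘ b3 ∘ b5 ∘ b1 ∘ b4

The first expression reduces to b1 ∘ b5 ∘ b4 ∘ b3 ∘ b2
The second expression reduces to b2 ∘ b3 ∘ b5 ∘ b1 ∘ b4
They disagree, so not equal.


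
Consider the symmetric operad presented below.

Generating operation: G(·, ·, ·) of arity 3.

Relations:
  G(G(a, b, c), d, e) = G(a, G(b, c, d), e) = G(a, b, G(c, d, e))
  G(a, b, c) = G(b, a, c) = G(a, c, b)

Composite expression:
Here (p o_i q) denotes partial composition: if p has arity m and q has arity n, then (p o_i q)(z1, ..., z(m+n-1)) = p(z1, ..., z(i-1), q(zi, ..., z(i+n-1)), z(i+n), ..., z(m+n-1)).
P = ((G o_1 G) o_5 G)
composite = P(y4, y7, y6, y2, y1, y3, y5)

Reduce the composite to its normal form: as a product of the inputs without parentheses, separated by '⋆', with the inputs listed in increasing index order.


y1 ⋆ y2 ⋆ y3 ⋆ y4 ⋆ y5 ⋆ y6 ⋆ y7

With G associative and commutative, the y-input set is all that matters.
G(y4, y7, y6) collapses to y4 ⋆ y7 ⋆ y6
G(y1, y3, y5) collapses to y1 ⋆ y3 ⋆ y5
G(G(y4, y7, y6), y2, G(y1, y3, y5)) collapses to y4 ⋆ y7 ⋆ y6 ⋆ y2 ⋆ y1 ⋆ y3 ⋆ y5
putting the inputs in ascending order: y1 ⋆ y2 ⋆ y3 ⋆ y4 ⋆ y5 ⋆ y6 ⋆ y7


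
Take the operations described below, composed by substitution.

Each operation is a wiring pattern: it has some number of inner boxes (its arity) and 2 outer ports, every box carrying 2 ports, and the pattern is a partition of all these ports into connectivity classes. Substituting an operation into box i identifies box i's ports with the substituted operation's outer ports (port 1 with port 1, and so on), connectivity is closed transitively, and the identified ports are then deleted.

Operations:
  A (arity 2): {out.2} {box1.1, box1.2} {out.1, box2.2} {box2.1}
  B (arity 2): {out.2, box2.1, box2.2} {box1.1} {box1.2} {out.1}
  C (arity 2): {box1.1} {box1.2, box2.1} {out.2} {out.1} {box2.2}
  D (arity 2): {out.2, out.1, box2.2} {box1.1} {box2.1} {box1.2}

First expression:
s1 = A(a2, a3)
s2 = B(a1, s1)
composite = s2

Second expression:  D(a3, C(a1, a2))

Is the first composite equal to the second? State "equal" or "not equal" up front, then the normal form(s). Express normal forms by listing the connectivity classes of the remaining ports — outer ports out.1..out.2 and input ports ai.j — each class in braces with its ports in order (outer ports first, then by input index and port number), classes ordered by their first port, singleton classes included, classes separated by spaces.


not equal: they reduce to {out.1} {out.2, a3.2} {a1.1} {a1.2} {a2.1, a2.2} {a3.1} and {out.1, out.2} {a1.1} {a1.2, a2.1} {a2.2} {a3.1} {a3.2}

The first expression reduces to {out.1} {out.2, a3.2} {a1.1} {a1.2} {a2.1, a2.2} {a3.1}
The second expression reduces to {out.1, out.2} {a1.1} {a1.2, a2.1} {a2.2} {a3.1} {a3.2}
They disagree, so not equal.


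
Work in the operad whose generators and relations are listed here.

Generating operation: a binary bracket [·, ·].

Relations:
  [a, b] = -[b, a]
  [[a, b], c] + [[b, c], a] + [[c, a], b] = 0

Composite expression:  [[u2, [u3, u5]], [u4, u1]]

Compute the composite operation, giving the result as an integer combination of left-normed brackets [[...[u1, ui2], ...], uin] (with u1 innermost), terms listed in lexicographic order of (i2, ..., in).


[[[[u1, u4], u2], u3], u5] - [[[[u1, u4], u2], u5], u3] - [[[[u1, u4], u3], u5], u2] + [[[[u1, u4], u5], u3], u2]

In the tensor algebra, words opening u1 carry the u1-anchored form.
Composite bracket: [[u2, [u3, u5]], [u4, u1]]
Applying ab - ba throughout gives 16 signed words (2^4 = 16).
Keep just the words that open with u1:
  from u1u4u2u3u5, sign +1: term +[[[[u1, u4], u2], u3], u5]
  from u1u4u2u5u3, sign -1: term -[[[[u1, u4], u2], u5], u3]
  from u1u4u3u5u2, sign -1: term -[[[[u1, u4], u3], u5], u2]
  from u1u4u5u3u2, sign +1: term +[[[[u1, u4], u5], u3], u2]


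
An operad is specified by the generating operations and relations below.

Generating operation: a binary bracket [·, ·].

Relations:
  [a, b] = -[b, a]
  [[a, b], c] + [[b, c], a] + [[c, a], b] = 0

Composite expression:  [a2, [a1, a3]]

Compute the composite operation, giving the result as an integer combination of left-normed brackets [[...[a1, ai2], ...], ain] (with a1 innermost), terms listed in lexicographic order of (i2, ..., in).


-[[a1, a3], a2]

Skip Jacobi rewriting: expand, keep a1-initial words, read off terms.
Composite bracket: [a2, [a1, a3]]
The bracket unfolds into 4 signed words via [a, b] = ab - ba (2^2 = 4).
Coefficients come from the a1-initial words:
  the word a1a3a2 carries sign -1 and contributes -[[a1, a3], a2]


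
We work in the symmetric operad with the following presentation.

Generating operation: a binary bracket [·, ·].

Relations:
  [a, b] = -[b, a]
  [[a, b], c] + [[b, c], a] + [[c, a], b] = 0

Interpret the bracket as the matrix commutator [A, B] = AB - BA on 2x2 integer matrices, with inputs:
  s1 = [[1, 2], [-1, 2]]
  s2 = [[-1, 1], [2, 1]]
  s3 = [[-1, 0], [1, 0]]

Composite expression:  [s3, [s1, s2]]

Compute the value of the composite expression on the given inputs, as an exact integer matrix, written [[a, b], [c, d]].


[[-3, -3], [14, 3]]

[s1, s2] = [[5, 3], [4, -5]]
[s3, [s1, s2]] = [[-3, -3], [14, 3]]


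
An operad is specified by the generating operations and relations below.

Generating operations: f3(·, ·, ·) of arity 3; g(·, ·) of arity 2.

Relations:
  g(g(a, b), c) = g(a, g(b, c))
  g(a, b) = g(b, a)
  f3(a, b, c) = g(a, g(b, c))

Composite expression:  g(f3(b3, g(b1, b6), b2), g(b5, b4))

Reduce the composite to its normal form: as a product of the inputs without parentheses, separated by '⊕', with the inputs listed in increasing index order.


b1 ⊕ b2 ⊕ b3 ⊕ b4 ⊕ b5 ⊕ b6

With g associative and commutative, the b-input set is all that matters.
g(b1, b6) unparenthesizes to b1 ⊕ b6
f3(b3, g(b1, b6), b2) unparenthesizes to b3 ⊕ b1 ⊕ b6 ⊕ b2
g(b5, b4) unparenthesizes to b5 ⊕ b4
g(f3(b3, g(b1, b6), b2), g(b5, b4)) unparenthesizes to b3 ⊕ b1 ⊕ b6 ⊕ b2 ⊕ b5 ⊕ b4
the factors in increasing index order: b1 ⊕ b2 ⊕ b3 ⊕ b4 ⊕ b5 ⊕ b6


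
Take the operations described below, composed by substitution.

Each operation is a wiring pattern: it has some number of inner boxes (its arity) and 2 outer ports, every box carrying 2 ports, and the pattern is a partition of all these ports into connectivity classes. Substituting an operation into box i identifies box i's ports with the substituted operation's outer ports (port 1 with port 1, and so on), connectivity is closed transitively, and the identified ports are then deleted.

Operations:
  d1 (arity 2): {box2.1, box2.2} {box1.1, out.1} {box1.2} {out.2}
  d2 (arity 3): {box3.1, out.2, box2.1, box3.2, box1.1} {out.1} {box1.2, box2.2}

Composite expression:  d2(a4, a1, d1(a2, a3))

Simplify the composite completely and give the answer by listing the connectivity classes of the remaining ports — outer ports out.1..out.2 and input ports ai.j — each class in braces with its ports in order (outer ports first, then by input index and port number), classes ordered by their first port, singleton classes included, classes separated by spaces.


{out.1} {out.2, a1.1, a2.1, a4.1} {a1.2, a4.2} {a2.2} {a3.1, a3.2}

Two ports join when wires chain via d2-identified ports.
d1 over (a2, a3) gives {out.1, a2.1} {out.2} {a2.2} {a3.1, a3.2}, out.j being that stage's outer ports
d2 over (a4, a1, a2, a3) gives {out.1} {out.2, a1.1, a2.1, a4.1} {a1.2, a4.2} {a2.2} {a3.1, a3.2}, out.j being that stage's outer ports


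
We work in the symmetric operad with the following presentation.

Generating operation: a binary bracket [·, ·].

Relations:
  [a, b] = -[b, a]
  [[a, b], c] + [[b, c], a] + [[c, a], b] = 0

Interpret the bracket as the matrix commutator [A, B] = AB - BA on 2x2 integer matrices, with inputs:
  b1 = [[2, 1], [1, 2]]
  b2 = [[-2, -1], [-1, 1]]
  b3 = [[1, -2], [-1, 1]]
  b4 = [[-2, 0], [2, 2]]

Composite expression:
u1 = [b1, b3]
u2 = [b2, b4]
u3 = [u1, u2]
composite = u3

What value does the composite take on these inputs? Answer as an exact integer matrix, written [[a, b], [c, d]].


[b1, b3] = [[1, 0], [0, -1]]
[b2, b4] = [[-2, -4], [10, 2]]
[[b1, b3], [b2, b4]] = [[0, -8], [-20, 0]]

[[0, -8], [-20, 0]]


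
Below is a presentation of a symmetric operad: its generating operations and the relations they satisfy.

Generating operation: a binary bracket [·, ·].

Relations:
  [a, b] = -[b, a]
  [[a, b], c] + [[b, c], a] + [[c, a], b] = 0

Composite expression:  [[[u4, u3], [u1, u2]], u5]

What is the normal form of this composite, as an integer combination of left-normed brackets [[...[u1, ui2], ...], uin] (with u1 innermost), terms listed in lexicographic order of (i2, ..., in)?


[[[[u1, u2], u3], u4], u5] - [[[[u1, u2], u4], u3], u5]

Skip Jacobi rewriting: expand, keep u1-initial words, read off terms.
Composite bracket: [[[u4, u3], [u1, u2]], u5]
Each bracket splits as ab - ba, giving 16 signed words (2^4 = 16).
The u1-initial words carry the normal form:
  sign of u1u2u3u4u5 is +1, so it contributes +[[[[u1, u2], u3], u4], u5]
  sign of u1u2u4u3u5 is -1, so it contributes -[[[[u1, u2], u4], u3], u5]


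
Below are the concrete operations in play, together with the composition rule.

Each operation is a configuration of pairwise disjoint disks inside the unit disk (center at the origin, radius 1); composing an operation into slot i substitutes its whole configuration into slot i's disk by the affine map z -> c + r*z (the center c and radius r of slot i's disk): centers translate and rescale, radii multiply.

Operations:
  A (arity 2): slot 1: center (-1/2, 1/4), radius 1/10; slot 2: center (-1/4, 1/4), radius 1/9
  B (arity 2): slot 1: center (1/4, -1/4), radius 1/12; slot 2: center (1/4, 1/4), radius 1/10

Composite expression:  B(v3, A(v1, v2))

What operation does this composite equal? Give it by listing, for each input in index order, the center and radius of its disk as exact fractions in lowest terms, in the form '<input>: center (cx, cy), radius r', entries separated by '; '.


v1: center (1/5, 11/40), radius 1/100; v2: center (9/40, 11/40), radius 1/90; v3: center (1/4, -1/4), radius 1/12

Follow each v-input down from B: c' goes to c + r*c', radius to r*r'.
v3: after 1 affine step, its disk has center (1/4, -1/4), radius 1/12
v1: after 2 affine steps, its disk has center (1/5, 11/40), radius 1/100
v2: after 2 affine steps, its disk has center (9/40, 11/40), radius 1/90


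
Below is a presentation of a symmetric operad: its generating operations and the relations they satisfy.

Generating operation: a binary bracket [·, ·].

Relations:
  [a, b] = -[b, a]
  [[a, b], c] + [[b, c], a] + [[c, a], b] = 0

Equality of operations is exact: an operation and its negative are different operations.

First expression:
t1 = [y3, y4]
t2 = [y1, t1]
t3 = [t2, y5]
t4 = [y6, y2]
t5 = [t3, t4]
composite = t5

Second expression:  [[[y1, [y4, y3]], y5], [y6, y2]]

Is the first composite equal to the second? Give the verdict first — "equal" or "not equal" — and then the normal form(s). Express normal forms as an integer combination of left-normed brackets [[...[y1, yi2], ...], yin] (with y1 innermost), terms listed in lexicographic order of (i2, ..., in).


not equal; first: -[[[[[y1, y3], y4], y5], y2], y6] + [[[[[y1, y3], y4], y5], y6], y2] + [[[[[y1, y4], y3], y5], y2], y6] - [[[[[y1, y4], y3], y5], y6], y2]; second: [[[[[y1, y3], y4], y5], y2], y6] - [[[[[y1, y3], y4], y5], y6], y2] - [[[[[y1, y4], y3], y5], y2], y6] + [[[[[y1, y4], y3], y5], y6], y2]

Reducing the first expression gives -[[[[[y1, y3], y4], y5], y2], y6] + [[[[[y1, y3], y4], y5], y6], y2] + [[[[[y1, y4], y3], y5], y2], y6] - [[[[[y1, y4], y3], y5], y6], y2]
Reducing the second expression gives [[[[[y1, y3], y4], y5], y2], y6] - [[[[[y1, y3], y4], y5], y6], y2] - [[[[[y1, y4], y3], y5], y2], y6] + [[[[[y1, y4], y3], y5], y6], y2]
The normal forms differ: not equal.


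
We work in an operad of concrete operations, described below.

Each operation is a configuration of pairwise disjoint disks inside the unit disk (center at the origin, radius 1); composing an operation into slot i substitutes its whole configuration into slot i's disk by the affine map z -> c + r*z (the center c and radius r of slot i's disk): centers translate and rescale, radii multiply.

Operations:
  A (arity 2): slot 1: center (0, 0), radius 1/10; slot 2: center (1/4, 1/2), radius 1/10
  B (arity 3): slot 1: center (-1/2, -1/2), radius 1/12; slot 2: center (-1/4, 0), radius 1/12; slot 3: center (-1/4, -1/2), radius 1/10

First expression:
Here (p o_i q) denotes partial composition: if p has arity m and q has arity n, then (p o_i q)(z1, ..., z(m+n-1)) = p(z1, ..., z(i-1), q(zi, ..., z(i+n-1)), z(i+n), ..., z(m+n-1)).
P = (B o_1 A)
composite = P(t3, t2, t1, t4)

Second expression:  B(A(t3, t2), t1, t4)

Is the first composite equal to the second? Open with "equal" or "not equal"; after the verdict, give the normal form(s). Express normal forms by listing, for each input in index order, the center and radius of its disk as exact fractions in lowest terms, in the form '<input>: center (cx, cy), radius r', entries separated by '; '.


equal — both sides give t1: center (-1/4, 0), radius 1/12; t2: center (-23/48, -11/24), radius 1/120; t3: center (-1/2, -1/2), radius 1/120; t4: center (-1/4, -1/2), radius 1/10

The first expression, normalized: t1: center (-1/4, 0), radius 1/12; t2: center (-23/48, -11/24), radius 1/120; t3: center (-1/2, -1/2), radius 1/120; t4: center (-1/4, -1/2), radius 1/10
The second expression, normalized: t1: center (-1/4, 0), radius 1/12; t2: center (-23/48, -11/24), radius 1/120; t3: center (-1/2, -1/2), radius 1/120; t4: center (-1/4, -1/2), radius 1/10
Both agree, so they are equal.


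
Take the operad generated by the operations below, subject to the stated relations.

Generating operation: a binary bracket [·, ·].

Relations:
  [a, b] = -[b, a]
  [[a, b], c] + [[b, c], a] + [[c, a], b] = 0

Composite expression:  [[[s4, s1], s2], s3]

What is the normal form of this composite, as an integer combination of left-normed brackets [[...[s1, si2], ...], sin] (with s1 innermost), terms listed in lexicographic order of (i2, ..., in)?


In the tensor algebra, words opening s1 carry the s1-anchored form.
Composite bracket: [[[s4, s1], s2], s3]
Expanding via [a, b] = ab - ba: 8 signed words (2^3 = 8).
The s1-initial words carry the normal form:
  the word s1s4s2s3 carries sign -1 and contributes -[[[s1, s4], s2], s3]

-[[[s1, s4], s2], s3]


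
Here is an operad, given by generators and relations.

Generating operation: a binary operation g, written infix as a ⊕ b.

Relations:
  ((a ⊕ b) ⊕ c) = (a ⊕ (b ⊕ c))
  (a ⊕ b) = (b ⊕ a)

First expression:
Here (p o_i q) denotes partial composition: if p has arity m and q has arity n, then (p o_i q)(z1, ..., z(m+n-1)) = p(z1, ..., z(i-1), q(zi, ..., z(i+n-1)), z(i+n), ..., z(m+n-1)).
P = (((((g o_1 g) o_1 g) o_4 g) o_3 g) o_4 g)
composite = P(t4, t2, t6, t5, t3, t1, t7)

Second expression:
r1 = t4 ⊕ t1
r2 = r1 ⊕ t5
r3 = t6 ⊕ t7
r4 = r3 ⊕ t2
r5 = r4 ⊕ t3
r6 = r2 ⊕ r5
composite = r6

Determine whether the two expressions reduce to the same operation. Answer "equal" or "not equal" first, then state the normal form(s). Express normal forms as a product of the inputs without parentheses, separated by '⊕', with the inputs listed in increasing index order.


equal; both compose to t1 ⊕ t2 ⊕ t3 ⊕ t4 ⊕ t5 ⊕ t6 ⊕ t7

Normal form of the first expression: t1 ⊕ t2 ⊕ t3 ⊕ t4 ⊕ t5 ⊕ t6 ⊕ t7
Normal form of the second expression: t1 ⊕ t2 ⊕ t3 ⊕ t4 ⊕ t5 ⊕ t6 ⊕ t7
The normal forms match — equal.


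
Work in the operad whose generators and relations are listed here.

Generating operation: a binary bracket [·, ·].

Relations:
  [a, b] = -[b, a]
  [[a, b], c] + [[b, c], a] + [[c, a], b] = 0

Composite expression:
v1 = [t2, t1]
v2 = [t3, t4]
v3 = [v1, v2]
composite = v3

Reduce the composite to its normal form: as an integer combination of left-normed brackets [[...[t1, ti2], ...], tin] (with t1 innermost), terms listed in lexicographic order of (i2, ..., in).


-[[[t1, t2], t3], t4] + [[[t1, t2], t4], t3]

Antisymmetry and Jacobi reduce to t1-anchored left-normed brackets.
Composite bracket: [[t2, t1], [t3, t4]]
Each bracket splits as ab - ba, giving 8 signed words (2^3 = 8).
Collect the words opening with t1:
  from t1t2t3t4, sign -1: term -[[[t1, t2], t3], t4]
  from t1t2t4t3, sign +1: term +[[[t1, t2], t4], t3]


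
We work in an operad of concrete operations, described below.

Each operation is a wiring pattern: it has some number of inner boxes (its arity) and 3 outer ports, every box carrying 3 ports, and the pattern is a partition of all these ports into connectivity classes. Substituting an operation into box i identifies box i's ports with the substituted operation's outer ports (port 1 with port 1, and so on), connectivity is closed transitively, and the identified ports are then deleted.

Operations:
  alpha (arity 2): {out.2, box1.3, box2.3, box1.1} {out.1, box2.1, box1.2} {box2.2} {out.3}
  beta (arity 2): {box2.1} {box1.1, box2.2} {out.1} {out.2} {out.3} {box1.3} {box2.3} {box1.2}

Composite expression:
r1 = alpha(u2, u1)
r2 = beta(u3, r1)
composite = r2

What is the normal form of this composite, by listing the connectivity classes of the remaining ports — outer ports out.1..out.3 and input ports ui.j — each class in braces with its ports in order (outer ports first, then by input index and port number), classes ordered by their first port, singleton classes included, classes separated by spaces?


Treat the ports identified at beta as solder joints: merge, then drop.
the subtree at alpha composes to {out.1, u1.1, u2.2} {out.2, u1.3, u2.1, u2.3} {out.3} {u1.2} on (u2, u1); out.j = own outer ports
the subtree at beta composes to {out.1} {out.2} {out.3} {u1.1, u2.2} {u1.2} {u1.3, u2.1, u2.3, u3.1} {u3.2} {u3.3} on (u3, u2, u1); out.j = own outer ports

{out.1} {out.2} {out.3} {u1.1, u2.2} {u1.2} {u1.3, u2.1, u2.3, u3.1} {u3.2} {u3.3}


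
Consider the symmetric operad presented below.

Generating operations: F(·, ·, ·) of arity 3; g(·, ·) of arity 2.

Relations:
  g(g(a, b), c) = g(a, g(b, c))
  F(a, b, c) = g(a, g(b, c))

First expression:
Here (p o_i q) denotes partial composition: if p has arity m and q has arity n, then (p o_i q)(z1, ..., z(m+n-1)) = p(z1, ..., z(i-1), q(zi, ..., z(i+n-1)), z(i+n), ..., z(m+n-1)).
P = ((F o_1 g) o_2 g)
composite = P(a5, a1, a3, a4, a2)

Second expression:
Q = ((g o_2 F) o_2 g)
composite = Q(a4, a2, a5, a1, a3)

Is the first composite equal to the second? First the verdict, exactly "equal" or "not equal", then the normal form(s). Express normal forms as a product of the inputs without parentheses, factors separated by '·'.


not equal — first a5 · a1 · a3 · a4 · a2, second a4 · a2 · a5 · a1 · a3

The first expression, normalized: a5 · a1 · a3 · a4 · a2
The second expression, normalized: a4 · a2 · a5 · a1 · a3
Distinct normal forms: not equal.


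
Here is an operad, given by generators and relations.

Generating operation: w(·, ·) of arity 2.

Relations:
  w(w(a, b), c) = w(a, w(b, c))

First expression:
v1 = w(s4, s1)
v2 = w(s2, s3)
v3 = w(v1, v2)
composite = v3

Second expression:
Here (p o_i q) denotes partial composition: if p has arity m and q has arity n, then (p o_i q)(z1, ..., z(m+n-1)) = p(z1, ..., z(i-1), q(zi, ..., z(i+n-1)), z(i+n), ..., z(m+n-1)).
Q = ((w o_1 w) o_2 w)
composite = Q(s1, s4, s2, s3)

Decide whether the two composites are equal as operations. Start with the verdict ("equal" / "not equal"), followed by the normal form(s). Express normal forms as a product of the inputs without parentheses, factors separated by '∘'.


not equal; the first gives s4 ∘ s1 ∘ s2 ∘ s3 and the second s1 ∘ s4 ∘ s2 ∘ s3

In normal form, the first expression is s4 ∘ s1 ∘ s2 ∘ s3
In normal form, the second expression is s1 ∘ s4 ∘ s2 ∘ s3
No match — not equal.


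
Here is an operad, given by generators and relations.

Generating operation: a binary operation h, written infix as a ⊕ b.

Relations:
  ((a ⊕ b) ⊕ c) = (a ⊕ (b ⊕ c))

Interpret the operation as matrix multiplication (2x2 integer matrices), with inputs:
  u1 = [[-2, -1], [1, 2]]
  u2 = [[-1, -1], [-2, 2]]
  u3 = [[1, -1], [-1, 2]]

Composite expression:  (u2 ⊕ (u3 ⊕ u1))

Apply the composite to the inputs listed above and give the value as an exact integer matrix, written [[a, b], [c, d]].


[[-1, -2], [14, 16]]

(u3 ⊕ u1) = [[-3, -3], [4, 5]]
(u2 ⊕ (u3 ⊕ u1)) = [[-1, -2], [14, 16]]


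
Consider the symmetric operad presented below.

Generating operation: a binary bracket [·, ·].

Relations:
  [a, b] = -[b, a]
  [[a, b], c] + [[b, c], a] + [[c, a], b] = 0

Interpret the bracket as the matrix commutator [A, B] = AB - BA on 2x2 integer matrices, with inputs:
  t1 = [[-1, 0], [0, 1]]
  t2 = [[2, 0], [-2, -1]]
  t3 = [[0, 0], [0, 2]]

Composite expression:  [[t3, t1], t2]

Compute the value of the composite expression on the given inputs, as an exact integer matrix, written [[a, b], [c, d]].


[[0, 0], [0, 0]]

[t3, t1] = [[0, 0], [0, 0]]
[[t3, t1], t2] = [[0, 0], [0, 0]]


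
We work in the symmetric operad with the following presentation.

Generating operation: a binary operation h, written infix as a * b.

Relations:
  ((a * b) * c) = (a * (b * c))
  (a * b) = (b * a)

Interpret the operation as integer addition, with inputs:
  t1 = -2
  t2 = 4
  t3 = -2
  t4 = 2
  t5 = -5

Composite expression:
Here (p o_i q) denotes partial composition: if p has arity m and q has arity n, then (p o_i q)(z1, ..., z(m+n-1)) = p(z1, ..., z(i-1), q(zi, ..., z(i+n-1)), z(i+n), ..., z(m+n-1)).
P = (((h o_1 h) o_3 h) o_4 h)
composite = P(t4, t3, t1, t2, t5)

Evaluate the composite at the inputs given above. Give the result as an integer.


-3

(t4 * t3) = 0
(t2 * t5) = -1
(t1 * (t2 * t5)) = -3
((t4 * t3) * (t1 * (t2 * t5))) = -3


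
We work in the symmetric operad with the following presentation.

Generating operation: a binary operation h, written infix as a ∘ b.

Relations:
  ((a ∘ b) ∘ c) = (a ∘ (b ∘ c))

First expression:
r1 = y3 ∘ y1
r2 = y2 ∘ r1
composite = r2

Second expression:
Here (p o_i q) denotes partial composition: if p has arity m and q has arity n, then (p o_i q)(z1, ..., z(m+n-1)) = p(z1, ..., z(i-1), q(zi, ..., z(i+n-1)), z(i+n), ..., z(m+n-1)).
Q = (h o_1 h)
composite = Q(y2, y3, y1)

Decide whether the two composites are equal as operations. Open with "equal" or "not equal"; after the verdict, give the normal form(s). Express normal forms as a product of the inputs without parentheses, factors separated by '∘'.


equal: each reduces to y2 ∘ y3 ∘ y1

The first expression, normalized: y2 ∘ y3 ∘ y1
The second expression, normalized: y2 ∘ y3 ∘ y1
Same normal form: equal.


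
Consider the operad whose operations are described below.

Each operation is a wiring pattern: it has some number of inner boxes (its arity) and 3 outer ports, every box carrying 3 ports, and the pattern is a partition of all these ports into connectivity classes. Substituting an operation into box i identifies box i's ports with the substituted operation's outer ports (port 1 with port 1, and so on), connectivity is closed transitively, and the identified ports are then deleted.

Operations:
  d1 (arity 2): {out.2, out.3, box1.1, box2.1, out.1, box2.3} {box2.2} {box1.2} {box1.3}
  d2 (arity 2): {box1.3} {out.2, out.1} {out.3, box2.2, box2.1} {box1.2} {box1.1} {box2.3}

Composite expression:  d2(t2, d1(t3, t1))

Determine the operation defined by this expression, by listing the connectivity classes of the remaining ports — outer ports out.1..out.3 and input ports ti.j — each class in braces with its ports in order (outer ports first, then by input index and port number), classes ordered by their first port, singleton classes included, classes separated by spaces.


{out.1, out.2} {out.3, t1.1, t1.3, t3.1} {t1.2} {t2.1} {t2.2} {t2.3} {t3.2} {t3.3}


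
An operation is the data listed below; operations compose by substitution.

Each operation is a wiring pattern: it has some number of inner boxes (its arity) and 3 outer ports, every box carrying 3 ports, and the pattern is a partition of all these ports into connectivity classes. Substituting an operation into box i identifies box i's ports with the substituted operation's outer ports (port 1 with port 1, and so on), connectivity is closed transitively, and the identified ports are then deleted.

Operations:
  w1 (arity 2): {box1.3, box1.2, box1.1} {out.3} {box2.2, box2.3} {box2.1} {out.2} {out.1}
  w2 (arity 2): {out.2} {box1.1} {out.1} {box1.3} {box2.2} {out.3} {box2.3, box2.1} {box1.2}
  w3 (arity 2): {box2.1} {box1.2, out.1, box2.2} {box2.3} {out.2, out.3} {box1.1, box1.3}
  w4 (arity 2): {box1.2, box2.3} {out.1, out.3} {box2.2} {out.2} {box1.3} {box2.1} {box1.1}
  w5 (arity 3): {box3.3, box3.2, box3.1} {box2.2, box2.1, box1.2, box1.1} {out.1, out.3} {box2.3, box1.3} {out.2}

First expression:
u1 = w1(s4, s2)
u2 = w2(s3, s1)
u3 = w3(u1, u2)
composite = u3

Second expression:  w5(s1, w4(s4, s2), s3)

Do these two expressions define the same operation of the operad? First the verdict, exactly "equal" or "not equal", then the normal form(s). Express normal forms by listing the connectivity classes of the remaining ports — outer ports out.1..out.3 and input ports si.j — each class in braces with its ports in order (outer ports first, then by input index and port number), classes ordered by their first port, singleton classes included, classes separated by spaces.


not equal; the first gives {out.1} {out.2, out.3} {s1.1, s1.3} {s1.2} {s2.1} {s2.2, s2.3} {s3.1} {s3.2} {s3.3} {s4.1, s4.2, s4.3} and the second {out.1, out.3} {out.2} {s1.1, s1.2, s1.3} {s2.1} {s2.2} {s2.3, s4.2} {s3.1, s3.2, s3.3} {s4.1} {s4.3}


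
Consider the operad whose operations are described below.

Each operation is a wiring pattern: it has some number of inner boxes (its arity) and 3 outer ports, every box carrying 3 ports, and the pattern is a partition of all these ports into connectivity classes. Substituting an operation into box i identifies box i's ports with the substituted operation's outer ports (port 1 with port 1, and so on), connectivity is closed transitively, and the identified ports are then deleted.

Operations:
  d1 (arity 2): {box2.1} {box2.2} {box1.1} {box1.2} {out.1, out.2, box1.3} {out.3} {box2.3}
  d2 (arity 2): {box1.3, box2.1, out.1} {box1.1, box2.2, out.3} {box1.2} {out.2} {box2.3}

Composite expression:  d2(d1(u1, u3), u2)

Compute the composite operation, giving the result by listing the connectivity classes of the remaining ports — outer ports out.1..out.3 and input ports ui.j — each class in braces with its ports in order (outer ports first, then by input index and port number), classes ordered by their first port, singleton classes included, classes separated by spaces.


{out.1, u2.1} {out.2} {out.3, u1.3, u2.2} {u1.1} {u1.2} {u2.3} {u3.1} {u3.2} {u3.3}

Two ports join when wires chain via d2-identified ports.
stage d1: inputs (u1, u3), connectivity {out.1, out.2, u1.3} {out.3} {u1.1} {u1.2} {u3.1} {u3.2} {u3.3}, out.j its boundary
stage d2: inputs (u1, u3, u2), connectivity {out.1, u2.1} {out.2} {out.3, u1.3, u2.2} {u1.1} {u1.2} {u2.3} {u3.1} {u3.2} {u3.3}, out.j its boundary


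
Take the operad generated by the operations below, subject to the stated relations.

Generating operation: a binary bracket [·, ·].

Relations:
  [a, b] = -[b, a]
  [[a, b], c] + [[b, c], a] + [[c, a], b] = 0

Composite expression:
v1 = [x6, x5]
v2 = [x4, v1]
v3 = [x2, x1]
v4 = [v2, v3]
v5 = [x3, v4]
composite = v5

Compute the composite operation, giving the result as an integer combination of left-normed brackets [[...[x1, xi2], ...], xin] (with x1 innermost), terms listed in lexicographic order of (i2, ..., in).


[[[[[x1, x2], x4], x5], x6], x3] - [[[[[x1, x2], x4], x6], x5], x3] - [[[[[x1, x2], x5], x6], x4], x3] + [[[[[x1, x2], x6], x5], x4], x3]

Expand each bracket as ab - ba; the x1-initial words give the coefficients.
Composite bracket: [x3, [[x4, [x6, x5]], [x2, x1]]]
Under [a, b] = ab - ba we get 32 signed associative words (2^5 = 32).
Collect the words opening with x1:
  from x1x2x4x5x6x3, sign +1: term +[[[[[x1, x2], x4], x5], x6], x3]
  from x1x2x4x6x5x3, sign -1: term -[[[[[x1, x2], x4], x6], x5], x3]
  from x1x2x5x6x4x3, sign -1: term -[[[[[x1, x2], x5], x6], x4], x3]
  from x1x2x6x5x4x3, sign +1: term +[[[[[x1, x2], x6], x5], x4], x3]


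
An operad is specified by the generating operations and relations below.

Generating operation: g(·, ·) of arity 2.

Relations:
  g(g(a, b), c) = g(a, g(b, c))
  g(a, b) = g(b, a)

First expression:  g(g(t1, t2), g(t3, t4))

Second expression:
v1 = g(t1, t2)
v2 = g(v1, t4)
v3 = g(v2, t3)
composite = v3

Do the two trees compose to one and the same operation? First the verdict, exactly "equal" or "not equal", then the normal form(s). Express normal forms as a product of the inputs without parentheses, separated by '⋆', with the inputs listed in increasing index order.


equal — both sides give t1 ⋆ t2 ⋆ t3 ⋆ t4

Normal form of the first expression: t1 ⋆ t2 ⋆ t3 ⋆ t4
Normal form of the second expression: t1 ⋆ t2 ⋆ t3 ⋆ t4
The normal forms match — equal.


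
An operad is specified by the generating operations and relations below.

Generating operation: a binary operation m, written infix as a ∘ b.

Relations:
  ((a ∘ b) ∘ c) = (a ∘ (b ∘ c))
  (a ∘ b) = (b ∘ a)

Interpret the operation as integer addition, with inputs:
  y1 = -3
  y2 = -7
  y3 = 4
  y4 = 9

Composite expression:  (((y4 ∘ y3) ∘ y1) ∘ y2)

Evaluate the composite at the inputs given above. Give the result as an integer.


3


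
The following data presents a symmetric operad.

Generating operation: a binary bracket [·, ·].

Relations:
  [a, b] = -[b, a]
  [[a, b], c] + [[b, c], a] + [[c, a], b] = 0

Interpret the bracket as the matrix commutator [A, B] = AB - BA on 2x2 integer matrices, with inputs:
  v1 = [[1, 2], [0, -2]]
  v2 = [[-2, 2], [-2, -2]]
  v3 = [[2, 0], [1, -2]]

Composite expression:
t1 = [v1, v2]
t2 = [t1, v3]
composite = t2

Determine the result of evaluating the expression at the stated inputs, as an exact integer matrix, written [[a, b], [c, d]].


[v1, v2] = [[-4, 6], [6, 4]]
[[v1, v2], v3] = [[6, -24], [32, -6]]

[[6, -24], [32, -6]]


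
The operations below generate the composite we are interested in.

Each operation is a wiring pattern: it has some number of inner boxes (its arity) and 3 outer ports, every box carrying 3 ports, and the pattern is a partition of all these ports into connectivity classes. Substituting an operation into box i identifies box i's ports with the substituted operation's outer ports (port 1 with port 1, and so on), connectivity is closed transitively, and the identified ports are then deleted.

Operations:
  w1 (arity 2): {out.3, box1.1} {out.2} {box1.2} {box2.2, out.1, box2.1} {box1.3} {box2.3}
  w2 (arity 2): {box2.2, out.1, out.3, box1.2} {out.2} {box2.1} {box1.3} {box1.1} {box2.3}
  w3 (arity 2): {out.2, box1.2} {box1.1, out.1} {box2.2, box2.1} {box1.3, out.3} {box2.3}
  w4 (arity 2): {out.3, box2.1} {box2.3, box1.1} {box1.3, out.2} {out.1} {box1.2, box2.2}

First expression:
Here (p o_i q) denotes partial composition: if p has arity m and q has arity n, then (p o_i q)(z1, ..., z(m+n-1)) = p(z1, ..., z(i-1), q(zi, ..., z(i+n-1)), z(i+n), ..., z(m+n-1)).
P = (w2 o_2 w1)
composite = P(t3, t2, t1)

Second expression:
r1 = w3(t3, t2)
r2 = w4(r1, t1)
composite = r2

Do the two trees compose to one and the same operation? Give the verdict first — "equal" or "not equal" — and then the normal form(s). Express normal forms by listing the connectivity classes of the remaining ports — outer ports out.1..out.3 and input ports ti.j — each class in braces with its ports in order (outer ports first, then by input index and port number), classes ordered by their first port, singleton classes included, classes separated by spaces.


The first expression reduces to {out.1, out.3, t3.2} {out.2} {t1.1, t1.2} {t1.3} {t2.1} {t2.2} {t2.3} {t3.1} {t3.3}
The second expression reduces to {out.1} {out.2, t3.3} {out.3, t1.1} {t1.2, t3.2} {t1.3, t3.1} {t2.1, t2.2} {t2.3}
They disagree, so not equal.

not equal; first: {out.1, out.3, t3.2} {out.2} {t1.1, t1.2} {t1.3} {t2.1} {t2.2} {t2.3} {t3.1} {t3.3}; second: {out.1} {out.2, t3.3} {out.3, t1.1} {t1.2, t3.2} {t1.3, t3.1} {t2.1, t2.2} {t2.3}


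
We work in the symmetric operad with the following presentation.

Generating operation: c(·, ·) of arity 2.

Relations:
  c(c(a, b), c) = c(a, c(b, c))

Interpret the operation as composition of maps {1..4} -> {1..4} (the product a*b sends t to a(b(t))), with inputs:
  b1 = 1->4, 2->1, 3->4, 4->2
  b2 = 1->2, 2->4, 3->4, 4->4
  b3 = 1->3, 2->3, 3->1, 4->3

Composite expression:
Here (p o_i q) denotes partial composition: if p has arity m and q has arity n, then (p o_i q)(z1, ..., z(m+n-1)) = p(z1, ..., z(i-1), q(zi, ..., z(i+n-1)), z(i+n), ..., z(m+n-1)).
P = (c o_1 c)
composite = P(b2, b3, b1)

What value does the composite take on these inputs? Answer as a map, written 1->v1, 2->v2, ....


1->4, 2->4, 3->4, 4->4

c(b2, b3) = 1->4, 2->4, 3->2, 4->4
c(c(b2, b3), b1) = 1->4, 2->4, 3->4, 4->4


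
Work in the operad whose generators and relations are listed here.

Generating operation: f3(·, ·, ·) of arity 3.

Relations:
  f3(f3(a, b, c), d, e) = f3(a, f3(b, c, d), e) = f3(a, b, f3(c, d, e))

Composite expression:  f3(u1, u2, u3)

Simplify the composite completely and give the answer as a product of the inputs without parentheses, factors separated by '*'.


Associativity of f3 dissolves the nesting; only the u-input order survives.
f3(u1, u2, u3) unparenthesizes to u1 * u2 * u3

u1 * u2 * u3


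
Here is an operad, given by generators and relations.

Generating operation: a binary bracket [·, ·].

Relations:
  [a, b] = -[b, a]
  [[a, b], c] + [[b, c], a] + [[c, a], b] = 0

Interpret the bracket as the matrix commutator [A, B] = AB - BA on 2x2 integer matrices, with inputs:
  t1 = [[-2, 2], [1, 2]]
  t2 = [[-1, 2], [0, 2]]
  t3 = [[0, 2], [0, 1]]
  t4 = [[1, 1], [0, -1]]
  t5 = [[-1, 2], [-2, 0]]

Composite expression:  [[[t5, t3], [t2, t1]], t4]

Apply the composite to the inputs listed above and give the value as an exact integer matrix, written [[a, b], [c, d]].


[t5, t3] = [[4, 0], [2, -4]]
[t2, t1] = [[2, 2], [3, -2]]
[[t5, t3], [t2, t1]] = [[-4, 16], [-16, 4]]
[[[t5, t3], [t2, t1]], t4] = [[16, -40], [-32, -16]]

[[16, -40], [-32, -16]]
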